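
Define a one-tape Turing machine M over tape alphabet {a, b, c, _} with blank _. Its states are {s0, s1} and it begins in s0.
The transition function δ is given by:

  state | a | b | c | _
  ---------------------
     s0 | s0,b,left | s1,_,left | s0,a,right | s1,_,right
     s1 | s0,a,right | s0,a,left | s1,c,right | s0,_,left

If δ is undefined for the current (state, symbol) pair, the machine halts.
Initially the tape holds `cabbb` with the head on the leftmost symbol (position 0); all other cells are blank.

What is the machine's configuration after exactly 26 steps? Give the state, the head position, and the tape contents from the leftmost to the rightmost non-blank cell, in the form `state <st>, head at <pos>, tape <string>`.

state s1, head at 6, tape a_a_a

s0 | _[c]abbb__   read c → write a, move right, go to s0
s0 | _a[a]bbb__   read a → write b, move left, go to s0
s0 | _[a]bbbb__   read a → write b, move left, go to s0
s0 | [_]bbbbb__   read _ → write _, move right, go to s1
s1 | _[b]bbbb__   read b → write a, move left, go to s0
s0 | [_]abbbb__   read _ → write _, move right, go to s1
s1 | _[a]bbbb__   read a → write a, move right, go to s0
s0 | _a[b]bbb__   read b → write _, move left, go to s1
s1 | _[a]_bbb__   read a → write a, move right, go to s0
s0 | _a[_]bbb__   read _ → write _, move right, go to s1
s1 | _a_[b]bb__   read b → write a, move left, go to s0
s0 | _a[_]abb__   read _ → write _, move right, go to s1
s1 | _a_[a]bb__   read a → write a, move right, go to s0
s0 | _a_a[b]b__   read b → write _, move left, go to s1
s1 | _a_[a]_b__   read a → write a, move right, go to s0
s0 | _a_a[_]b__   read _ → write _, move right, go to s1
s1 | _a_a_[b]__   read b → write a, move left, go to s0
s0 | _a_a[_]a__   read _ → write _, move right, go to s1
s1 | _a_a_[a]__   read a → write a, move right, go to s0
s0 | _a_a_a[_]_   read _ → write _, move right, go to s1
s1 | _a_a_a_[_]   read _ → write _, move left, go to s0
s0 | _a_a_a[_]_   read _ → write _, move right, go to s1
s1 | _a_a_a_[_]   read _ → write _, move left, go to s0
s0 | _a_a_a[_]_   read _ → write _, move right, go to s1
s1 | _a_a_a_[_]   read _ → write _, move left, go to s0
s0 | _a_a_a[_]_   read _ → write _, move right, go to s1
s1 | _a_a_a_[_]
After 26 steps: state s1, head at 6, tape a_a_a.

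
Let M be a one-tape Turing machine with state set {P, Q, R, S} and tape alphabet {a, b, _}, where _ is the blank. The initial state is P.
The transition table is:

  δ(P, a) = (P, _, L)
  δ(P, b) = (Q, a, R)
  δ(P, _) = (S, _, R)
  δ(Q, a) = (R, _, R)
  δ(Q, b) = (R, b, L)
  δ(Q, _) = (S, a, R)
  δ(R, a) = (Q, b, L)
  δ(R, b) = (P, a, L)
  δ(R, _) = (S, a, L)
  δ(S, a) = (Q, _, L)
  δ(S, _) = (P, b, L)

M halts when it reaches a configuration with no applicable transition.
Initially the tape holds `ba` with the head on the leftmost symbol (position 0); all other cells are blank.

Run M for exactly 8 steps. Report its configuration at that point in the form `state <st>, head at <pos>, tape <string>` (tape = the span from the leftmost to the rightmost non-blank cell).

state S, head at 0, tape bba

P | _[b]a_   read b → write a, move R, go to Q
Q | _a[a]_   read a → write _, move R, go to R
R | _a_[_]   read _ → write a, move L, go to S
S | _a[_]a   read _ → write b, move L, go to P
P | _[a]ba   read a → write _, move L, go to P
P | [_]_ba   read _ → write _, move R, go to S
S | _[_]ba   read _ → write b, move L, go to P
P | [_]bba   read _ → write _, move R, go to S
S | _[b]ba
After 8 steps: state S, head at 0, tape bba.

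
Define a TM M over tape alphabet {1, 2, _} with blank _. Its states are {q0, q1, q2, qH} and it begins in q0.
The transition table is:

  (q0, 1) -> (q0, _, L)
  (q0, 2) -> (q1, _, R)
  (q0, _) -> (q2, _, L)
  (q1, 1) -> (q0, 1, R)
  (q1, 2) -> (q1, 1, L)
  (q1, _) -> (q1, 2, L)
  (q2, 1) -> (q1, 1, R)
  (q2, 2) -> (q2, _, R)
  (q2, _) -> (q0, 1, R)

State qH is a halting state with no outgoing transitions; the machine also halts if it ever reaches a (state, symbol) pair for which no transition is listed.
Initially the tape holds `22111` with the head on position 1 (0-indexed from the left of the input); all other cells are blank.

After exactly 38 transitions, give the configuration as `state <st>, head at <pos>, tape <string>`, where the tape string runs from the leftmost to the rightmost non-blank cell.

state q2, head at 3, tape 1_1

q0 | 2[2]111   read 2 → write _, move R, go to q1
q1 | 2_[1]11   read 1 → write 1, move R, go to q0
q0 | 2_1[1]1   read 1 → write _, move L, go to q0
q0 | 2_[1]_1   read 1 → write _, move L, go to q0
q0 | 2[_]__1   read _ → write _, move L, go to q2
q2 | [2]___1   read 2 → write _, move R, go to q2
q2 | _[_]__1   read _ → write 1, move R, go to q0
q0 | _1[_]_1   read _ → write _, move L, go to q2
q2 | _[1]__1   read 1 → write 1, move R, go to q1
q1 | _1[_]_1   read _ → write 2, move L, go to q1
q1 | _[1]2_1   read 1 → write 1, move R, go to q0
q0 | _1[2]_1   read 2 → write _, move R, go to q1
q1 | _1_[_]1   read _ → write 2, move L, go to q1
q1 | _1[_]21   read _ → write 2, move L, go to q1
q1 | _[1]221   read 1 → write 1, move R, go to q0
q0 | _1[2]21   read 2 → write _, move R, go to q1
q1 | _1_[2]1   read 2 → write 1, move L, go to q1
q1 | _1[_]11   read _ → write 2, move L, go to q1
q1 | _[1]211   read 1 → write 1, move R, go to q0
q0 | _1[2]11   read 2 → write _, move R, go to q1
q1 | _1_[1]1   read 1 → write 1, move R, go to q0
q0 | _1_1[1]   read 1 → write _, move L, go to q0
q0 | _1_[1]_   read 1 → write _, move L, go to q0
q0 | _1[_]__   read _ → write _, move L, go to q2
q2 | _[1]___   read 1 → write 1, move R, go to q1
q1 | _1[_]__   read _ → write 2, move L, go to q1
q1 | _[1]2__   read 1 → write 1, move R, go to q0
q0 | _1[2]__   read 2 → write _, move R, go to q1
q1 | _1_[_]_   read _ → write 2, move L, go to q1
q1 | _1[_]2_   read _ → write 2, move L, go to q1
q1 | _[1]22_   read 1 → write 1, move R, go to q0
q0 | _1[2]2_   read 2 → write _, move R, go to q1
q1 | _1_[2]_   read 2 → write 1, move L, go to q1
q1 | _1[_]1_   read _ → write 2, move L, go to q1
q1 | _[1]21_   read 1 → write 1, move R, go to q0
q0 | _1[2]1_   read 2 → write _, move R, go to q1
q1 | _1_[1]_   read 1 → write 1, move R, go to q0
q0 | _1_1[_]   read _ → write _, move L, go to q2
q2 | _1_[1]_
After 38 steps: state q2, head at 3, tape 1_1.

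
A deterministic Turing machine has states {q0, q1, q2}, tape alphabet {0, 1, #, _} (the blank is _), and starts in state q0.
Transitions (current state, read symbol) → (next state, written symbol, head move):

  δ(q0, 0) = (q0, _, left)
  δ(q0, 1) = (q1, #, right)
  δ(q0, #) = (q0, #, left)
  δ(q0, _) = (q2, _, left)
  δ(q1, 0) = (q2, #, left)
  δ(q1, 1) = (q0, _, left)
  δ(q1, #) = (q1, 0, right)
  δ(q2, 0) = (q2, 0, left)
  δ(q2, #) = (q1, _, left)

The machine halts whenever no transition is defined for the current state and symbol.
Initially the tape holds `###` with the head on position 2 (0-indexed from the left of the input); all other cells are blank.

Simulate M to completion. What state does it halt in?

q2

q0 | __##[#]   read # → write #, move left, go to q0
q0 | __#[#]#   read # → write #, move left, go to q0
q0 | __[#]##   read # → write #, move left, go to q0
q0 | _[_]###   read _ → write _, move left, go to q2
q2 | [_]_###
No transition is defined for (q2, _); M halts in state q2.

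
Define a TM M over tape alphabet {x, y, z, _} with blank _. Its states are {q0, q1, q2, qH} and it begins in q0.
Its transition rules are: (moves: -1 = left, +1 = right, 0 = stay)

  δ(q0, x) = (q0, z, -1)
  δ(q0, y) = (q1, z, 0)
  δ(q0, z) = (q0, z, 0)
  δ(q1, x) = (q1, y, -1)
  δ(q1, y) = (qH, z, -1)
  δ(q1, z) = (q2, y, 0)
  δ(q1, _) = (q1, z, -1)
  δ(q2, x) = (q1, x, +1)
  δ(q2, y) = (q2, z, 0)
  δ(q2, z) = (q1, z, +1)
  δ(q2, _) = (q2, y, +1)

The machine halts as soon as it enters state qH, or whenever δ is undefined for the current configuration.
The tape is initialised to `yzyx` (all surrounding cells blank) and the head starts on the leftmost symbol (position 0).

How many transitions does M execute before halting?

state=q0 head=0 tape=[y]zyx   (q0,y)→(q1,z,0)
state=q1 head=0 tape=[z]zyx   (q1,z)→(q2,y,0)
state=q2 head=0 tape=[y]zyx   (q2,y)→(q2,z,0)
state=q2 head=0 tape=[z]zyx   (q2,z)→(q1,z,+1)
state=q1 head=1 tape=z[z]yx   (q1,z)→(q2,y,0)
state=q2 head=1 tape=z[y]yx   (q2,y)→(q2,z,0)
state=q2 head=1 tape=z[z]yx   (q2,z)→(q1,z,+1)
state=q1 head=2 tape=zz[y]x   (q1,y)→(qH,z,-1)
state=qH head=1 tape=z[z]zx
M halts after 8 transitions.

8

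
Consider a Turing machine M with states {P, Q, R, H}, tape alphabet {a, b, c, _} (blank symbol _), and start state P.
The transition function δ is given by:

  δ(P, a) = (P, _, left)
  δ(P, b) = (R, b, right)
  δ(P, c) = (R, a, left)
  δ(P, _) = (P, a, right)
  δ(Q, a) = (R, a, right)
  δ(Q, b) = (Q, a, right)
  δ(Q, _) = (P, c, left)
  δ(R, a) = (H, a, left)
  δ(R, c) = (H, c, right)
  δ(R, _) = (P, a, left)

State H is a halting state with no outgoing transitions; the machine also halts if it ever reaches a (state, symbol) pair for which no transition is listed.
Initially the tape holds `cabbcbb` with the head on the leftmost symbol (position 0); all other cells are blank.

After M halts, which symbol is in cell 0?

a

P | _____[c]abbcbb   read c → write a, move left, go to R
R | ____[_]aabbcbb   read _ → write a, move left, go to P
P | ___[_]aaabbcbb   read _ → write a, move right, go to P
P | ___a[a]aabbcbb   read a → write _, move left, go to P
P | ___[a]_aabbcbb   read a → write _, move left, go to P
P | __[_]__aabbcbb   read _ → write a, move right, go to P
P | __a[_]_aabbcbb   read _ → write a, move right, go to P
P | __aa[_]aabbcbb   read _ → write a, move right, go to P
P | __aaa[a]abbcbb   read a → write _, move left, go to P
P | __aa[a]_abbcbb   read a → write _, move left, go to P
P | __a[a]__abbcbb   read a → write _, move left, go to P
P | __[a]___abbcbb   read a → write _, move left, go to P
P | _[_]____abbcbb   read _ → write a, move right, go to P
P | _a[_]___abbcbb   read _ → write a, move right, go to P
P | _aa[_]__abbcbb   read _ → write a, move right, go to P
P | _aaa[_]_abbcbb   read _ → write a, move right, go to P
P | _aaaa[_]abbcbb   read _ → write a, move right, go to P
P | _aaaaa[a]bbcbb   read a → write _, move left, go to P
P | _aaaa[a]_bbcbb   read a → write _, move left, go to P
P | _aaa[a]__bbcbb   read a → write _, move left, go to P
P | _aa[a]___bbcbb   read a → write _, move left, go to P
P | _a[a]____bbcbb   read a → write _, move left, go to P
P | _[a]_____bbcbb   read a → write _, move left, go to P
P | [_]______bbcbb   read _ → write a, move right, go to P
P | a[_]_____bbcbb   read _ → write a, move right, go to P
P | aa[_]____bbcbb   read _ → write a, move right, go to P
P | aaa[_]___bbcbb   read _ → write a, move right, go to P
P | aaaa[_]__bbcbb   read _ → write a, move right, go to P
P | aaaaa[_]_bbcbb   read _ → write a, move right, go to P
P | aaaaaa[_]bbcbb   read _ → write a, move right, go to P
P | aaaaaaa[b]bcbb   read b → write b, move right, go to R
R | aaaaaaab[b]cbb
Cell 0 holds a when M halts.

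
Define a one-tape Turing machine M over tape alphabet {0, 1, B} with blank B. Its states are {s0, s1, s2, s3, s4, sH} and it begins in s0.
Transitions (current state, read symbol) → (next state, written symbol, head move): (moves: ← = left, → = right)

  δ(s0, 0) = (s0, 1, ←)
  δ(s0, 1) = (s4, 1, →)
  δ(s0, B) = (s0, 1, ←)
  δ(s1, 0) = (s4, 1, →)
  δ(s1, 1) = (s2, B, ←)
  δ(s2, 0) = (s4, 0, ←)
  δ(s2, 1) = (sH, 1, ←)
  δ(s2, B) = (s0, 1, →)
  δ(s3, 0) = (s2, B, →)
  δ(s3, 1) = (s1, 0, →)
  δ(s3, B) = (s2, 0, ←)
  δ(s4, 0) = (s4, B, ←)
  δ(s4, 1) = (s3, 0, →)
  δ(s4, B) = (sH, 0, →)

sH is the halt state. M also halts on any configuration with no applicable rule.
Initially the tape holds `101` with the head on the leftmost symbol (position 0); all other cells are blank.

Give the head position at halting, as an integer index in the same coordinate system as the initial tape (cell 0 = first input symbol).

s0 | B[1]01   read 1 → write 1, move →, go to s4
s4 | B1[0]1   read 0 → write B, move ←, go to s4
s4 | B[1]B1   read 1 → write 0, move →, go to s3
s3 | B0[B]1   read B → write 0, move ←, go to s2
s2 | B[0]01   read 0 → write 0, move ←, go to s4
s4 | [B]001   read B → write 0, move →, go to sH
sH | 0[0]01
At halt the head is at cell 0.

0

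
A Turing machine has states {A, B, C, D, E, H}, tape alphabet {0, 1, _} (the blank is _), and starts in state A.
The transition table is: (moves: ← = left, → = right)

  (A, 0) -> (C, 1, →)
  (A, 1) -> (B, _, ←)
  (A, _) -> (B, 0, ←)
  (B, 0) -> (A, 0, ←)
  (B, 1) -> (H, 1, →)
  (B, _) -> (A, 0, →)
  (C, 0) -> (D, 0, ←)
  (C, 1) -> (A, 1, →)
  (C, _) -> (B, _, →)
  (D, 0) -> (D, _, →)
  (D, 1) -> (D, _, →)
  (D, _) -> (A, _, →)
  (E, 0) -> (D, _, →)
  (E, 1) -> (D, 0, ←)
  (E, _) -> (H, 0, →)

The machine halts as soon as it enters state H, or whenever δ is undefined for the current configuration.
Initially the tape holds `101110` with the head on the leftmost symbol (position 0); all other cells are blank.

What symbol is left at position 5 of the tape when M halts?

state=A head=0 tape=___[1]01110_____   (A,1)→(B,_,←)
state=B head=-1 tape=__[_]_01110_____   (B,_)→(A,0,→)
state=A head=0 tape=__0[_]01110_____   (A,_)→(B,0,←)
state=B head=-1 tape=__[0]001110_____   (B,0)→(A,0,←)
state=A head=-2 tape=_[_]0001110_____   (A,_)→(B,0,←)
state=B head=-3 tape=[_]00001110_____   (B,_)→(A,0,→)
state=A head=-2 tape=0[0]0001110_____   (A,0)→(C,1,→)
state=C head=-1 tape=01[0]001110_____   (C,0)→(D,0,←)
state=D head=-2 tape=0[1]0001110_____   (D,1)→(D,_,→)
state=D head=-1 tape=0_[0]001110_____   (D,0)→(D,_,→)
state=D head=0 tape=0__[0]01110_____   (D,0)→(D,_,→)
state=D head=1 tape=0___[0]1110_____   (D,0)→(D,_,→)
state=D head=2 tape=0____[1]110_____   (D,1)→(D,_,→)
state=D head=3 tape=0_____[1]10_____   (D,1)→(D,_,→)
state=D head=4 tape=0______[1]0_____   (D,1)→(D,_,→)
state=D head=5 tape=0_______[0]_____   (D,0)→(D,_,→)
state=D head=6 tape=0________[_]____   (D,_)→(A,_,→)
state=A head=7 tape=0_________[_]___   (A,_)→(B,0,←)
state=B head=6 tape=0________[_]0___   (B,_)→(A,0,→)
state=A head=7 tape=0________0[0]___   (A,0)→(C,1,→)
state=C head=8 tape=0________01[_]__   (C,_)→(B,_,→)
state=B head=9 tape=0________01_[_]_   (B,_)→(A,0,→)
state=A head=10 tape=0________01_0[_]   (A,_)→(B,0,←)
state=B head=9 tape=0________01_[0]0   (B,0)→(A,0,←)
state=A head=8 tape=0________01[_]00   (A,_)→(B,0,←)
state=B head=7 tape=0________0[1]000   (B,1)→(H,1,→)
state=H head=8 tape=0________01[0]00
Cell 5 holds _ when M halts.

_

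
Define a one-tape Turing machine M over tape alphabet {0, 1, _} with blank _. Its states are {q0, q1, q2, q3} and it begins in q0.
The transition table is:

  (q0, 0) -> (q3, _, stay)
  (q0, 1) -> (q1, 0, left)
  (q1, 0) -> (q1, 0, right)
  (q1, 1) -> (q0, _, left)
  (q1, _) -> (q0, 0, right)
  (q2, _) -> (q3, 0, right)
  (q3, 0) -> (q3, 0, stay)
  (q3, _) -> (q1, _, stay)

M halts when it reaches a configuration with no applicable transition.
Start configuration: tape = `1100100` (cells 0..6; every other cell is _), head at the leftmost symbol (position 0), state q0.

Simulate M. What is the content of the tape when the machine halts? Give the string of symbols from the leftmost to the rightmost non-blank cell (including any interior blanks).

q0 | _[1]100100   read 1 → write 0, move left, go to q1
q1 | [_]0100100   read _ → write 0, move right, go to q0
q0 | 0[0]100100   read 0 → write _, move stay, go to q3
q3 | 0[_]100100   read _ → write _, move stay, go to q1
q1 | 0[_]100100   read _ → write 0, move right, go to q0
q0 | 00[1]00100   read 1 → write 0, move left, go to q1
q1 | 0[0]000100   read 0 → write 0, move right, go to q1
q1 | 00[0]00100   read 0 → write 0, move right, go to q1
q1 | 000[0]0100   read 0 → write 0, move right, go to q1
q1 | 0000[0]100   read 0 → write 0, move right, go to q1
q1 | 00000[1]00   read 1 → write _, move left, go to q0
q0 | 0000[0]_00   read 0 → write _, move stay, go to q3
q3 | 0000[_]_00   read _ → write _, move stay, go to q1
q1 | 0000[_]_00   read _ → write 0, move right, go to q0
q0 | 00000[_]00
The non-blank tape span at halt is 00000_00.

00000_00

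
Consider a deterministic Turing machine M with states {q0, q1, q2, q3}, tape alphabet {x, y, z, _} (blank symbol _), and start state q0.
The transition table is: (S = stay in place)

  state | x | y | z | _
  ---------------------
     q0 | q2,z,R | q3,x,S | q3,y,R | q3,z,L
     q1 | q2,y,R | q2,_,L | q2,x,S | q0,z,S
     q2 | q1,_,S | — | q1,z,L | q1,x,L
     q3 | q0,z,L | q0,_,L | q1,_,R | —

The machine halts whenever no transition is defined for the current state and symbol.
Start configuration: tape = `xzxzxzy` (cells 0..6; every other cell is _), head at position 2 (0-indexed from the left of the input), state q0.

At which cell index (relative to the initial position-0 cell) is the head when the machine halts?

-4

q0 | ____xz[x]zxzy   read x → write z, move R, go to q2
q2 | ____xzz[z]xzy   read z → write z, move L, go to q1
q1 | ____xz[z]zxzy   read z → write x, move S, go to q2
q2 | ____xz[x]zxzy   read x → write _, move S, go to q1
q1 | ____xz[_]zxzy   read _ → write z, move S, go to q0
q0 | ____xz[z]zxzy   read z → write y, move R, go to q3
q3 | ____xzy[z]xzy   read z → write _, move R, go to q1
q1 | ____xzy_[x]zy   read x → write y, move R, go to q2
q2 | ____xzy_y[z]y   read z → write z, move L, go to q1
q1 | ____xzy_[y]zy   read y → write _, move L, go to q2
q2 | ____xzy[_]_zy   read _ → write x, move L, go to q1
q1 | ____xz[y]x_zy   read y → write _, move L, go to q2
q2 | ____x[z]_x_zy   read z → write z, move L, go to q1
q1 | ____[x]z_x_zy   read x → write y, move R, go to q2
q2 | ____y[z]_x_zy   read z → write z, move L, go to q1
q1 | ____[y]z_x_zy   read y → write _, move L, go to q2
q2 | ___[_]_z_x_zy   read _ → write x, move L, go to q1
q1 | __[_]x_z_x_zy   read _ → write z, move S, go to q0
q0 | __[z]x_z_x_zy   read z → write y, move R, go to q3
q3 | __y[x]_z_x_zy   read x → write z, move L, go to q0
q0 | __[y]z_z_x_zy   read y → write x, move S, go to q3
q3 | __[x]z_z_x_zy   read x → write z, move L, go to q0
q0 | _[_]zz_z_x_zy   read _ → write z, move L, go to q3
q3 | [_]zzz_z_x_zy
At halt the head is at cell -4.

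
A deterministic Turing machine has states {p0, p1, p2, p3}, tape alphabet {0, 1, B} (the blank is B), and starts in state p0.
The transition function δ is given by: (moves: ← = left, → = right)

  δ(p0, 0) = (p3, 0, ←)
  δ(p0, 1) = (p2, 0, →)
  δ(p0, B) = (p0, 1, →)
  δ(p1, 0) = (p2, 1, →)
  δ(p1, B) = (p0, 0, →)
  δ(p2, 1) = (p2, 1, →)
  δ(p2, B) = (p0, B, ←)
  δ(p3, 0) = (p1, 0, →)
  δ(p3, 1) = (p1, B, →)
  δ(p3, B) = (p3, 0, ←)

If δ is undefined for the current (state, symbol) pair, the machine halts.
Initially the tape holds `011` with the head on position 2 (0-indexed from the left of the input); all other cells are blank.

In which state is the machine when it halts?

p2

p0 | 01[1]B   read 1 → write 0, move →, go to p2
p2 | 010[B]   read B → write B, move ←, go to p0
p0 | 01[0]B   read 0 → write 0, move ←, go to p3
p3 | 0[1]0B   read 1 → write B, move →, go to p1
p1 | 0B[0]B   read 0 → write 1, move →, go to p2
p2 | 0B1[B]   read B → write B, move ←, go to p0
p0 | 0B[1]B   read 1 → write 0, move →, go to p2
p2 | 0B0[B]   read B → write B, move ←, go to p0
p0 | 0B[0]B   read 0 → write 0, move ←, go to p3
p3 | 0[B]0B   read B → write 0, move ←, go to p3
p3 | [0]00B   read 0 → write 0, move →, go to p1
p1 | 0[0]0B   read 0 → write 1, move →, go to p2
p2 | 01[0]B
No transition is defined for (p2, 0); M halts in state p2.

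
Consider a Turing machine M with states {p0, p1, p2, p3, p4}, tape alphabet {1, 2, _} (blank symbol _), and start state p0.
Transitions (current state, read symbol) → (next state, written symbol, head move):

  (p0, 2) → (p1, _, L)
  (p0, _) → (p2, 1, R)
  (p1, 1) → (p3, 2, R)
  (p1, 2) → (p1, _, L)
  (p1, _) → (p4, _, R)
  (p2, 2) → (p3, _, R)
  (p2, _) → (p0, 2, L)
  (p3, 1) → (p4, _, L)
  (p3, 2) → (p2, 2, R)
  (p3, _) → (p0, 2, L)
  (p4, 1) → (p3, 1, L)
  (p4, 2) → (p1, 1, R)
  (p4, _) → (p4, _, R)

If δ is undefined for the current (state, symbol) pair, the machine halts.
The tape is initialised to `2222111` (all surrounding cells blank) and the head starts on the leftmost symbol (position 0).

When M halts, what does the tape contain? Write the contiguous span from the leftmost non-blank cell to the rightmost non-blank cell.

p0 | _[2]222111   read 2 → write _, move L, go to p1
p1 | [_]_222111   read _ → write _, move R, go to p4
p4 | _[_]222111   read _ → write _, move R, go to p4
p4 | __[2]22111   read 2 → write 1, move R, go to p1
p1 | __1[2]2111   read 2 → write _, move L, go to p1
p1 | __[1]_2111   read 1 → write 2, move R, go to p3
p3 | __2[_]2111   read _ → write 2, move L, go to p0
p0 | __[2]22111   read 2 → write _, move L, go to p1
p1 | _[_]_22111   read _ → write _, move R, go to p4
p4 | __[_]22111   read _ → write _, move R, go to p4
p4 | ___[2]2111   read 2 → write 1, move R, go to p1
p1 | ___1[2]111   read 2 → write _, move L, go to p1
p1 | ___[1]_111   read 1 → write 2, move R, go to p3
p3 | ___2[_]111   read _ → write 2, move L, go to p0
p0 | ___[2]2111   read 2 → write _, move L, go to p1
p1 | __[_]_2111   read _ → write _, move R, go to p4
p4 | ___[_]2111   read _ → write _, move R, go to p4
p4 | ____[2]111   read 2 → write 1, move R, go to p1
p1 | ____1[1]11   read 1 → write 2, move R, go to p3
p3 | ____12[1]1   read 1 → write _, move L, go to p4
p4 | ____1[2]_1   read 2 → write 1, move R, go to p1
p1 | ____11[_]1   read _ → write _, move R, go to p4
p4 | ____11_[1]   read 1 → write 1, move L, go to p3
p3 | ____11[_]1   read _ → write 2, move L, go to p0
p0 | ____1[1]21
The non-blank tape span at halt is 1121.

1121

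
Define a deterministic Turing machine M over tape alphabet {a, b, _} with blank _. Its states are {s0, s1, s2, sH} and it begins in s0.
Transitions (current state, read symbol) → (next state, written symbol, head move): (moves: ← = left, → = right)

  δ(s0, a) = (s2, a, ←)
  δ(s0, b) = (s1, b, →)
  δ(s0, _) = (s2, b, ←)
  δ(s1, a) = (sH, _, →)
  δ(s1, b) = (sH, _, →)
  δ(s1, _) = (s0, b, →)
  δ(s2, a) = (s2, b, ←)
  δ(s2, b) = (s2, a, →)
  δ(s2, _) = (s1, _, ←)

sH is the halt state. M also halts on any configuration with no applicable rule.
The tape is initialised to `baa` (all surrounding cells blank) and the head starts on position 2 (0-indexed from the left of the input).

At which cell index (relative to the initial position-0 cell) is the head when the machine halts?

s0 | __ba[a]_   read a → write a, move ←, go to s2
s2 | __b[a]a_   read a → write b, move ←, go to s2
s2 | __[b]ba_   read b → write a, move →, go to s2
s2 | __a[b]a_   read b → write a, move →, go to s2
s2 | __aa[a]_   read a → write b, move ←, go to s2
s2 | __a[a]b_   read a → write b, move ←, go to s2
s2 | __[a]bb_   read a → write b, move ←, go to s2
s2 | _[_]bbb_   read _ → write _, move ←, go to s1
s1 | [_]_bbb_   read _ → write b, move →, go to s0
s0 | b[_]bbb_   read _ → write b, move ←, go to s2
s2 | [b]bbbb_   read b → write a, move →, go to s2
s2 | a[b]bbb_   read b → write a, move →, go to s2
s2 | aa[b]bb_   read b → write a, move →, go to s2
s2 | aaa[b]b_   read b → write a, move →, go to s2
s2 | aaaa[b]_   read b → write a, move →, go to s2
s2 | aaaaa[_]   read _ → write _, move ←, go to s1
s1 | aaaa[a]_   read a → write _, move →, go to sH
sH | aaaa_[_]
At halt the head is at cell 3.

3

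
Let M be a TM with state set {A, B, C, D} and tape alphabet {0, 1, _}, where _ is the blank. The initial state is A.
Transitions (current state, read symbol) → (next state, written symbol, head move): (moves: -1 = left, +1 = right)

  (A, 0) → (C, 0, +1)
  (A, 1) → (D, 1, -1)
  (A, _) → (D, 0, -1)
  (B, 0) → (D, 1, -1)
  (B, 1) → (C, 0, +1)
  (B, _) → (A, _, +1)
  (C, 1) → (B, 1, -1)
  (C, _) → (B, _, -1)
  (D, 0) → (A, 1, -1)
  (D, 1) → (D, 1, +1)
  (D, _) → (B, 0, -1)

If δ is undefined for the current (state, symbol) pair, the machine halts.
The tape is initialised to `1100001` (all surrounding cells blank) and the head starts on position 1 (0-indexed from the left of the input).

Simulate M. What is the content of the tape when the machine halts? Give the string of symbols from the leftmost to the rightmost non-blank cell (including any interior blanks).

A | 1[1]00001_   read 1 → write 1, move -1, go to D
D | [1]100001_   read 1 → write 1, move +1, go to D
D | 1[1]00001_   read 1 → write 1, move +1, go to D
D | 11[0]0001_   read 0 → write 1, move -1, go to A
A | 1[1]10001_   read 1 → write 1, move -1, go to D
D | [1]110001_   read 1 → write 1, move +1, go to D
D | 1[1]10001_   read 1 → write 1, move +1, go to D
D | 11[1]0001_   read 1 → write 1, move +1, go to D
D | 111[0]001_   read 0 → write 1, move -1, go to A
A | 11[1]1001_   read 1 → write 1, move -1, go to D
D | 1[1]11001_   read 1 → write 1, move +1, go to D
D | 11[1]1001_   read 1 → write 1, move +1, go to D
D | 111[1]001_   read 1 → write 1, move +1, go to D
D | 1111[0]01_   read 0 → write 1, move -1, go to A
A | 111[1]101_   read 1 → write 1, move -1, go to D
D | 11[1]1101_   read 1 → write 1, move +1, go to D
D | 111[1]101_   read 1 → write 1, move +1, go to D
D | 1111[1]01_   read 1 → write 1, move +1, go to D
D | 11111[0]1_   read 0 → write 1, move -1, go to A
A | 1111[1]11_   read 1 → write 1, move -1, go to D
D | 111[1]111_   read 1 → write 1, move +1, go to D
D | 1111[1]11_   read 1 → write 1, move +1, go to D
D | 11111[1]1_   read 1 → write 1, move +1, go to D
D | 111111[1]_   read 1 → write 1, move +1, go to D
D | 1111111[_]   read _ → write 0, move -1, go to B
B | 111111[1]0   read 1 → write 0, move +1, go to C
C | 1111110[0]
The non-blank tape span at halt is 11111100.

11111100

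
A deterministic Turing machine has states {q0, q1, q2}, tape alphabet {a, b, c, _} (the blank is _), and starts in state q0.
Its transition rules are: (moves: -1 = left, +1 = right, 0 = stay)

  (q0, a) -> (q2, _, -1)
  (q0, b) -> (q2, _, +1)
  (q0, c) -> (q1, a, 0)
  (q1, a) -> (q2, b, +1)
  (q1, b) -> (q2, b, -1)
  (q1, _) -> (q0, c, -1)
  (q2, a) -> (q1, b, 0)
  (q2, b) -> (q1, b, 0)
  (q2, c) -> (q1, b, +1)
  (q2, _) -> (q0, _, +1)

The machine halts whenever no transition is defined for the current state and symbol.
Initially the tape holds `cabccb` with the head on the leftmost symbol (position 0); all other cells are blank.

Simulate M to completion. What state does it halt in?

q1

state=q0 head=0 tape=_[c]abccb   (q0,c)→(q1,a,0)
state=q1 head=0 tape=_[a]abccb   (q1,a)→(q2,b,+1)
state=q2 head=1 tape=_b[a]bccb   (q2,a)→(q1,b,0)
state=q1 head=1 tape=_b[b]bccb   (q1,b)→(q2,b,-1)
state=q2 head=0 tape=_[b]bbccb   (q2,b)→(q1,b,0)
state=q1 head=0 tape=_[b]bbccb   (q1,b)→(q2,b,-1)
state=q2 head=-1 tape=[_]bbbccb   (q2,_)→(q0,_,+1)
state=q0 head=0 tape=_[b]bbccb   (q0,b)→(q2,_,+1)
state=q2 head=1 tape=__[b]bccb   (q2,b)→(q1,b,0)
state=q1 head=1 tape=__[b]bccb   (q1,b)→(q2,b,-1)
state=q2 head=0 tape=_[_]bbccb   (q2,_)→(q0,_,+1)
state=q0 head=1 tape=__[b]bccb   (q0,b)→(q2,_,+1)
state=q2 head=2 tape=___[b]ccb   (q2,b)→(q1,b,0)
state=q1 head=2 tape=___[b]ccb   (q1,b)→(q2,b,-1)
state=q2 head=1 tape=__[_]bccb   (q2,_)→(q0,_,+1)
state=q0 head=2 tape=___[b]ccb   (q0,b)→(q2,_,+1)
state=q2 head=3 tape=____[c]cb   (q2,c)→(q1,b,+1)
state=q1 head=4 tape=____b[c]b
No transition is defined for (q1, c); M halts in state q1.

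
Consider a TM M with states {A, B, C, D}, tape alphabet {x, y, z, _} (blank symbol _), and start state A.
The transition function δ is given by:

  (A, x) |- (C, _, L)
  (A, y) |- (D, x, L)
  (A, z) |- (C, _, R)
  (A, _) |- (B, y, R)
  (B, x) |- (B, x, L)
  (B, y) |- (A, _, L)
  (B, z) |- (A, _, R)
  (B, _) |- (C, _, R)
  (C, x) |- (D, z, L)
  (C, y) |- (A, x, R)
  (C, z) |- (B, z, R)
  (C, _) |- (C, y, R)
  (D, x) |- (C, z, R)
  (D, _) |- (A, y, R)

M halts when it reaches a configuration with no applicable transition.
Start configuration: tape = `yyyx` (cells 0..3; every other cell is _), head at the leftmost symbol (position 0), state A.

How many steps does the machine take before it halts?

A | _[y]yyx   read y → write x, move L, go to D
D | [_]xyyx   read _ → write y, move R, go to A
A | y[x]yyx   read x → write _, move L, go to C
C | [y]_yyx   read y → write x, move R, go to A
A | x[_]yyx   read _ → write y, move R, go to B
B | xy[y]yx   read y → write _, move L, go to A
A | x[y]_yx   read y → write x, move L, go to D
D | [x]x_yx   read x → write z, move R, go to C
C | z[x]_yx   read x → write z, move L, go to D
D | [z]z_yx
M halts after 9 transitions.

9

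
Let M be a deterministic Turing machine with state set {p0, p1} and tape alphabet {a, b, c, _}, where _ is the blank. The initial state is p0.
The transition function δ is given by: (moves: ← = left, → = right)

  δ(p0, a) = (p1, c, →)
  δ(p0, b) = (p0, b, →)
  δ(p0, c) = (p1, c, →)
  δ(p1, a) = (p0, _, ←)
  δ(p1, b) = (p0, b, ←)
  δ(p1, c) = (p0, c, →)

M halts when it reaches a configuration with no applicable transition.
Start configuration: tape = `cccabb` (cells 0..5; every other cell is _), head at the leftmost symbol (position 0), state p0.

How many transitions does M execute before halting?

state=p0 head=0 tape=[c]ccabb   (p0,c)→(p1,c,→)
state=p1 head=1 tape=c[c]cabb   (p1,c)→(p0,c,→)
state=p0 head=2 tape=cc[c]abb   (p0,c)→(p1,c,→)
state=p1 head=3 tape=ccc[a]bb   (p1,a)→(p0,_,←)
state=p0 head=2 tape=cc[c]_bb   (p0,c)→(p1,c,→)
state=p1 head=3 tape=ccc[_]bb
M halts after 5 transitions.

5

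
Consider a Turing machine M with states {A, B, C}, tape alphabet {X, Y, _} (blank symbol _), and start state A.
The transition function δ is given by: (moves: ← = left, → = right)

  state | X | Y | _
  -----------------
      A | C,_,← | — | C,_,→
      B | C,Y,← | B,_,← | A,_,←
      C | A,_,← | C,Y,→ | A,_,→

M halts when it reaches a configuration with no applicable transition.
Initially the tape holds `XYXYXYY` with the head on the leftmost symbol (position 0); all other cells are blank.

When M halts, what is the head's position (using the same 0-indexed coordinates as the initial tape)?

A | _[X]YXYXYY   read X → write _, move ←, go to C
C | [_]_YXYXYY   read _ → write _, move →, go to A
A | _[_]YXYXYY   read _ → write _, move →, go to C
C | __[Y]XYXYY   read Y → write Y, move →, go to C
C | __Y[X]YXYY   read X → write _, move ←, go to A
A | __[Y]_YXYY
At halt the head is at cell 1.

1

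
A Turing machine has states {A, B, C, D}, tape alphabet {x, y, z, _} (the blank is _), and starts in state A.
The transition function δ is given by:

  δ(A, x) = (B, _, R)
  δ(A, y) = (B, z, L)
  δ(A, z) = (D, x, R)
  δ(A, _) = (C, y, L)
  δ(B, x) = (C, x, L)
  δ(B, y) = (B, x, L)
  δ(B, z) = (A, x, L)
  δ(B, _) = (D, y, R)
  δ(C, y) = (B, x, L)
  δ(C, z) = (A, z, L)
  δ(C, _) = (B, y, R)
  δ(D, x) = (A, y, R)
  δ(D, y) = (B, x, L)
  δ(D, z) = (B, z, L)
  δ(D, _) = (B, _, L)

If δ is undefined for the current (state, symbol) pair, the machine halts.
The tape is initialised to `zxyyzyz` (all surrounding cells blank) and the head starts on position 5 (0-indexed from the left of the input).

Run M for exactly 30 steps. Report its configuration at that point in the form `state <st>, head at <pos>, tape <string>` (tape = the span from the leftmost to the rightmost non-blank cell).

state B, head at -3, tape yyxxxxxzxzz

state=A head=5 tape=____zxyyz[y]z   (A,y)→(B,z,L)
state=B head=4 tape=____zxyy[z]zz   (B,z)→(A,x,L)
state=A head=3 tape=____zxy[y]xzz   (A,y)→(B,z,L)
state=B head=2 tape=____zx[y]zxzz   (B,y)→(B,x,L)
state=B head=1 tape=____z[x]xzxzz   (B,x)→(C,x,L)
state=C head=0 tape=____[z]xxzxzz   (C,z)→(A,z,L)
state=A head=-1 tape=___[_]zxxzxzz   (A,_)→(C,y,L)
state=C head=-2 tape=__[_]yzxxzxzz   (C,_)→(B,y,R)
state=B head=-1 tape=__y[y]zxxzxzz   (B,y)→(B,x,L)
state=B head=-2 tape=__[y]xzxxzxzz   (B,y)→(B,x,L)
state=B head=-3 tape=_[_]xxzxxzxzz   (B,_)→(D,y,R)
state=D head=-2 tape=_y[x]xzxxzxzz   (D,x)→(A,y,R)
state=A head=-1 tape=_yy[x]zxxzxzz   (A,x)→(B,_,R)
state=B head=0 tape=_yy_[z]xxzxzz   (B,z)→(A,x,L)
state=A head=-1 tape=_yy[_]xxxzxzz   (A,_)→(C,y,L)
state=C head=-2 tape=_y[y]yxxxzxzz   (C,y)→(B,x,L)
state=B head=-3 tape=_[y]xyxxxzxzz   (B,y)→(B,x,L)
state=B head=-4 tape=[_]xxyxxxzxzz   (B,_)→(D,y,R)
state=D head=-3 tape=y[x]xyxxxzxzz   (D,x)→(A,y,R)
state=A head=-2 tape=yy[x]yxxxzxzz   (A,x)→(B,_,R)
state=B head=-1 tape=yy_[y]xxxzxzz   (B,y)→(B,x,L)
state=B head=-2 tape=yy[_]xxxxzxzz   (B,_)→(D,y,R)
state=D head=-1 tape=yyy[x]xxxzxzz   (D,x)→(A,y,R)
state=A head=0 tape=yyyy[x]xxzxzz   (A,x)→(B,_,R)
state=B head=1 tape=yyyy_[x]xzxzz   (B,x)→(C,x,L)
state=C head=0 tape=yyyy[_]xxzxzz   (C,_)→(B,y,R)
state=B head=1 tape=yyyyy[x]xzxzz   (B,x)→(C,x,L)
state=C head=0 tape=yyyy[y]xxzxzz   (C,y)→(B,x,L)
state=B head=-1 tape=yyy[y]xxxzxzz   (B,y)→(B,x,L)
state=B head=-2 tape=yy[y]xxxxzxzz   (B,y)→(B,x,L)
state=B head=-3 tape=y[y]xxxxxzxzz
After 30 steps: state B, head at -3, tape yyxxxxxzxzz.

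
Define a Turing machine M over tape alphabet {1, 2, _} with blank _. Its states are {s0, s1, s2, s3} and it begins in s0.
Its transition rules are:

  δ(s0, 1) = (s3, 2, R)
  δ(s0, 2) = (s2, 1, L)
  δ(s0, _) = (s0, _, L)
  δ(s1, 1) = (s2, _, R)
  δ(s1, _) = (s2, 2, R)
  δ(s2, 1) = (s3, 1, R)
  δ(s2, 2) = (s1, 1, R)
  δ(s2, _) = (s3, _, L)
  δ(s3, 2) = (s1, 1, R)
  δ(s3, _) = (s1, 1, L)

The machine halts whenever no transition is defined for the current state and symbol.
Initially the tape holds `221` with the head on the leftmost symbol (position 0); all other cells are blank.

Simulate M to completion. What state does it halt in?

s0 | ___[2]21   read 2 → write 1, move L, go to s2
s2 | __[_]121   read _ → write _, move L, go to s3
s3 | _[_]_121   read _ → write 1, move L, go to s1
s1 | [_]1_121   read _ → write 2, move R, go to s2
s2 | 2[1]_121   read 1 → write 1, move R, go to s3
s3 | 21[_]121   read _ → write 1, move L, go to s1
s1 | 2[1]1121   read 1 → write _, move R, go to s2
s2 | 2_[1]121   read 1 → write 1, move R, go to s3
s3 | 2_1[1]21
No transition is defined for (s3, 1); M halts in state s3.

s3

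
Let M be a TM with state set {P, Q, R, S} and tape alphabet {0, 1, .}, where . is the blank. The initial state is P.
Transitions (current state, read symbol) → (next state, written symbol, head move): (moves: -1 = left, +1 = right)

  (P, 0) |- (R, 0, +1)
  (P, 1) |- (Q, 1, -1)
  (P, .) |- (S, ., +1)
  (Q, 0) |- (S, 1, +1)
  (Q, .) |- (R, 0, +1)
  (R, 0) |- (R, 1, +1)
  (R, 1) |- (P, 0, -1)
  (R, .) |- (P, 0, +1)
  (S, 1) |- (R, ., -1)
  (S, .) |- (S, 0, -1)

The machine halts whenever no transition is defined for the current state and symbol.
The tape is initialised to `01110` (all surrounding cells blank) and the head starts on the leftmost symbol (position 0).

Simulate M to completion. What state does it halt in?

S

state=P head=0 tape=.[0]1110   (P,0)→(R,0,+1)
state=R head=1 tape=.0[1]110   (R,1)→(P,0,-1)
state=P head=0 tape=.[0]0110   (P,0)→(R,0,+1)
state=R head=1 tape=.0[0]110   (R,0)→(R,1,+1)
state=R head=2 tape=.01[1]10   (R,1)→(P,0,-1)
state=P head=1 tape=.0[1]010   (P,1)→(Q,1,-1)
state=Q head=0 tape=.[0]1010   (Q,0)→(S,1,+1)
state=S head=1 tape=.1[1]010   (S,1)→(R,.,-1)
state=R head=0 tape=.[1].010   (R,1)→(P,0,-1)
state=P head=-1 tape=[.]0.010   (P,.)→(S,.,+1)
state=S head=0 tape=.[0].010
No transition is defined for (S, 0); M halts in state S.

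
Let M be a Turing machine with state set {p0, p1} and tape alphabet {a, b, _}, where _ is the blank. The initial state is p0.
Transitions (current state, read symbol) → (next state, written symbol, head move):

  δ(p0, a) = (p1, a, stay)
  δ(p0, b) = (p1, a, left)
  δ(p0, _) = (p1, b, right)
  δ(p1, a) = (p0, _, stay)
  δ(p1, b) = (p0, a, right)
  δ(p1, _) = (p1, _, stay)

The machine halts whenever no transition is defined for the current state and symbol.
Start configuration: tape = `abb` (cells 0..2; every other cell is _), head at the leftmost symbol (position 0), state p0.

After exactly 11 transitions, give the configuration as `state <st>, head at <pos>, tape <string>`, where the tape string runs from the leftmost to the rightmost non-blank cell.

state=p0 head=0 tape=[a]bb_   (p0,a)→(p1,a,stay)
state=p1 head=0 tape=[a]bb_   (p1,a)→(p0,_,stay)
state=p0 head=0 tape=[_]bb_   (p0,_)→(p1,b,right)
state=p1 head=1 tape=b[b]b_   (p1,b)→(p0,a,right)
state=p0 head=2 tape=ba[b]_   (p0,b)→(p1,a,left)
state=p1 head=1 tape=b[a]a_   (p1,a)→(p0,_,stay)
state=p0 head=1 tape=b[_]a_   (p0,_)→(p1,b,right)
state=p1 head=2 tape=bb[a]_   (p1,a)→(p0,_,stay)
state=p0 head=2 tape=bb[_]_   (p0,_)→(p1,b,right)
state=p1 head=3 tape=bbb[_]   (p1,_)→(p1,_,stay)
state=p1 head=3 tape=bbb[_]   (p1,_)→(p1,_,stay)
state=p1 head=3 tape=bbb[_]
After 11 steps: state p1, head at 3, tape bbb.

state p1, head at 3, tape bbb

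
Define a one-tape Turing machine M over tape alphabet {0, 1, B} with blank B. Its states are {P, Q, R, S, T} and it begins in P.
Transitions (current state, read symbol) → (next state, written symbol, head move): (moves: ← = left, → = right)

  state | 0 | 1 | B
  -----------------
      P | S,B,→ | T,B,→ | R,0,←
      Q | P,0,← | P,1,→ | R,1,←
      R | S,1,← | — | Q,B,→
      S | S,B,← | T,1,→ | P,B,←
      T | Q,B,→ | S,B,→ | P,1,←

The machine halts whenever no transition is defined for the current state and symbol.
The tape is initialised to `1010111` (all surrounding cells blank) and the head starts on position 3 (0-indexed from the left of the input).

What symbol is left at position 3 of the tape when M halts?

B

state=P head=3 tape=101[0]111BB   (P,0)→(S,B,→)
state=S head=4 tape=101B[1]11BB   (S,1)→(T,1,→)
state=T head=5 tape=101B1[1]1BB   (T,1)→(S,B,→)
state=S head=6 tape=101B1B[1]BB   (S,1)→(T,1,→)
state=T head=7 tape=101B1B1[B]B   (T,B)→(P,1,←)
state=P head=6 tape=101B1B[1]1B   (P,1)→(T,B,→)
state=T head=7 tape=101B1BB[1]B   (T,1)→(S,B,→)
state=S head=8 tape=101B1BBB[B]   (S,B)→(P,B,←)
state=P head=7 tape=101B1BB[B]B   (P,B)→(R,0,←)
state=R head=6 tape=101B1B[B]0B   (R,B)→(Q,B,→)
state=Q head=7 tape=101B1BB[0]B   (Q,0)→(P,0,←)
state=P head=6 tape=101B1B[B]0B   (P,B)→(R,0,←)
state=R head=5 tape=101B1[B]00B   (R,B)→(Q,B,→)
state=Q head=6 tape=101B1B[0]0B   (Q,0)→(P,0,←)
state=P head=5 tape=101B1[B]00B   (P,B)→(R,0,←)
state=R head=4 tape=101B[1]000B
Cell 3 holds B when M halts.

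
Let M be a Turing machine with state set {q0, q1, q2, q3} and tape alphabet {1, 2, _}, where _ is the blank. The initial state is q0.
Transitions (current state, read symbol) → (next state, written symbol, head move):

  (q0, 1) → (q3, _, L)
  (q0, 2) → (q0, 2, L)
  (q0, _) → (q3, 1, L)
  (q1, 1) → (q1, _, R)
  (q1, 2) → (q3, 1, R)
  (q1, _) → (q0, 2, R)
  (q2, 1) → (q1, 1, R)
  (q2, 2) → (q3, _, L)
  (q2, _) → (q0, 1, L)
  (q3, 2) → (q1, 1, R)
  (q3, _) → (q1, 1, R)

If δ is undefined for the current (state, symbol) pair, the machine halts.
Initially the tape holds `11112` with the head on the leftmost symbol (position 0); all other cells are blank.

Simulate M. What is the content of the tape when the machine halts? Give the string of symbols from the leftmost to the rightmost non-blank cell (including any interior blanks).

state=q0 head=0 tape=_[1]1112   (q0,1)→(q3,_,L)
state=q3 head=-1 tape=[_]_1112   (q3,_)→(q1,1,R)
state=q1 head=0 tape=1[_]1112   (q1,_)→(q0,2,R)
state=q0 head=1 tape=12[1]112   (q0,1)→(q3,_,L)
state=q3 head=0 tape=1[2]_112   (q3,2)→(q1,1,R)
state=q1 head=1 tape=11[_]112   (q1,_)→(q0,2,R)
state=q0 head=2 tape=112[1]12   (q0,1)→(q3,_,L)
state=q3 head=1 tape=11[2]_12   (q3,2)→(q1,1,R)
state=q1 head=2 tape=111[_]12   (q1,_)→(q0,2,R)
state=q0 head=3 tape=1112[1]2   (q0,1)→(q3,_,L)
state=q3 head=2 tape=111[2]_2   (q3,2)→(q1,1,R)
state=q1 head=3 tape=1111[_]2   (q1,_)→(q0,2,R)
state=q0 head=4 tape=11112[2]   (q0,2)→(q0,2,L)
state=q0 head=3 tape=1111[2]2   (q0,2)→(q0,2,L)
state=q0 head=2 tape=111[1]22   (q0,1)→(q3,_,L)
state=q3 head=1 tape=11[1]_22
The non-blank tape span at halt is 111_22.

111_22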